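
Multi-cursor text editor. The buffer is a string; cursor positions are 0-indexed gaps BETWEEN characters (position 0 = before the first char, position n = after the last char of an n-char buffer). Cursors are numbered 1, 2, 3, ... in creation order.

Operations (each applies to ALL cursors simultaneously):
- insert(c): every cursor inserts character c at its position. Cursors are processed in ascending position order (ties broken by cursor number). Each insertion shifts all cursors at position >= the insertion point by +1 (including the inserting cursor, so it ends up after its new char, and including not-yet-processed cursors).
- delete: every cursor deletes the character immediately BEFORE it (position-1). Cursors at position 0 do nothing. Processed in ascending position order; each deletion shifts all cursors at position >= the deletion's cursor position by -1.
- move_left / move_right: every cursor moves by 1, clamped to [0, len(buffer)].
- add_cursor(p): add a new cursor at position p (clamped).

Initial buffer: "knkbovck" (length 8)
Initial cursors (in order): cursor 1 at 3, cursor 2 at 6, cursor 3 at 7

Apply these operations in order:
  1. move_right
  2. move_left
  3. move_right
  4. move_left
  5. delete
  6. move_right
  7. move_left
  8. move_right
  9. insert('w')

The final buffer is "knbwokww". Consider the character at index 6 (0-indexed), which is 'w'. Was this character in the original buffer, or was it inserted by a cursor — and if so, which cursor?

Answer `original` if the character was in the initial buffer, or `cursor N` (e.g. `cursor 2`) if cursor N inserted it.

After op 1 (move_right): buffer="knkbovck" (len 8), cursors c1@4 c2@7 c3@8, authorship ........
After op 2 (move_left): buffer="knkbovck" (len 8), cursors c1@3 c2@6 c3@7, authorship ........
After op 3 (move_right): buffer="knkbovck" (len 8), cursors c1@4 c2@7 c3@8, authorship ........
After op 4 (move_left): buffer="knkbovck" (len 8), cursors c1@3 c2@6 c3@7, authorship ........
After op 5 (delete): buffer="knbok" (len 5), cursors c1@2 c2@4 c3@4, authorship .....
After op 6 (move_right): buffer="knbok" (len 5), cursors c1@3 c2@5 c3@5, authorship .....
After op 7 (move_left): buffer="knbok" (len 5), cursors c1@2 c2@4 c3@4, authorship .....
After op 8 (move_right): buffer="knbok" (len 5), cursors c1@3 c2@5 c3@5, authorship .....
After op 9 (insert('w')): buffer="knbwokww" (len 8), cursors c1@4 c2@8 c3@8, authorship ...1..23
Authorship (.=original, N=cursor N): . . . 1 . . 2 3
Index 6: author = 2

Answer: cursor 2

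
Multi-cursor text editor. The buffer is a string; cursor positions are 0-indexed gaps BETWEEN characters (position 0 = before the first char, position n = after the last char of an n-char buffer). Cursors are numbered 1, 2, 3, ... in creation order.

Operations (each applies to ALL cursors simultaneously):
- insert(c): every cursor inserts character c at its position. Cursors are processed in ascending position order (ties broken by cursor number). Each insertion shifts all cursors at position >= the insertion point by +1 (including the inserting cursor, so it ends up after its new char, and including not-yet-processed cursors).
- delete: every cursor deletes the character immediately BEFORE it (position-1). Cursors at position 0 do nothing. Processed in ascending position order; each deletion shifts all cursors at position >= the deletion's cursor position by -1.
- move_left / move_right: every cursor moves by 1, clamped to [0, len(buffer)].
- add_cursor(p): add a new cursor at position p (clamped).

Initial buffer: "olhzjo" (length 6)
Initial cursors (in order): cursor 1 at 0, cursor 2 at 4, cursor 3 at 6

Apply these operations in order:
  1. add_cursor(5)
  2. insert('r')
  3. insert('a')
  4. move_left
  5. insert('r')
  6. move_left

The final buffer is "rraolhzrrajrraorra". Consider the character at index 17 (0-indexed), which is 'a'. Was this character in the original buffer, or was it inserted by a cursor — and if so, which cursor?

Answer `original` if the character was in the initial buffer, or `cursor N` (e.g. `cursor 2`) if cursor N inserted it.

Answer: cursor 3

Derivation:
After op 1 (add_cursor(5)): buffer="olhzjo" (len 6), cursors c1@0 c2@4 c4@5 c3@6, authorship ......
After op 2 (insert('r')): buffer="rolhzrjror" (len 10), cursors c1@1 c2@6 c4@8 c3@10, authorship 1....2.4.3
After op 3 (insert('a')): buffer="raolhzrajraora" (len 14), cursors c1@2 c2@8 c4@11 c3@14, authorship 11....22.44.33
After op 4 (move_left): buffer="raolhzrajraora" (len 14), cursors c1@1 c2@7 c4@10 c3@13, authorship 11....22.44.33
After op 5 (insert('r')): buffer="rraolhzrrajrraorra" (len 18), cursors c1@2 c2@9 c4@13 c3@17, authorship 111....222.444.333
After op 6 (move_left): buffer="rraolhzrrajrraorra" (len 18), cursors c1@1 c2@8 c4@12 c3@16, authorship 111....222.444.333
Authorship (.=original, N=cursor N): 1 1 1 . . . . 2 2 2 . 4 4 4 . 3 3 3
Index 17: author = 3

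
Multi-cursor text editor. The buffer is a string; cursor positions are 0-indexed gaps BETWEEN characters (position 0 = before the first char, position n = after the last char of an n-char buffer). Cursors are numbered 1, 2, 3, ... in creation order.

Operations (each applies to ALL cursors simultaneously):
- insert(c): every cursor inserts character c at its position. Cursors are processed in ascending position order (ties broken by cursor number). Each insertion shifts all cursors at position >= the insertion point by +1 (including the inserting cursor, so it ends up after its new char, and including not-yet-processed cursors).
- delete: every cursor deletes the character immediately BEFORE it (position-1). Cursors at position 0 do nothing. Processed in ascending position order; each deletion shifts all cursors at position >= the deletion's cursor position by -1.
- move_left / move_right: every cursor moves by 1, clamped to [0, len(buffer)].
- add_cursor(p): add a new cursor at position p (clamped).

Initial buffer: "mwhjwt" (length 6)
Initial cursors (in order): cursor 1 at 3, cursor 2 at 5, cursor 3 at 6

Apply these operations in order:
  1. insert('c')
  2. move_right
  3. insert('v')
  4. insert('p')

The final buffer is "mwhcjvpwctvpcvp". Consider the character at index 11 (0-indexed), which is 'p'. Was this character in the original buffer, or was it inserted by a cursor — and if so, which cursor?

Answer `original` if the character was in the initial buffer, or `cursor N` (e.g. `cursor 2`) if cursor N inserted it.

After op 1 (insert('c')): buffer="mwhcjwctc" (len 9), cursors c1@4 c2@7 c3@9, authorship ...1..2.3
After op 2 (move_right): buffer="mwhcjwctc" (len 9), cursors c1@5 c2@8 c3@9, authorship ...1..2.3
After op 3 (insert('v')): buffer="mwhcjvwctvcv" (len 12), cursors c1@6 c2@10 c3@12, authorship ...1.1.2.233
After op 4 (insert('p')): buffer="mwhcjvpwctvpcvp" (len 15), cursors c1@7 c2@12 c3@15, authorship ...1.11.2.22333
Authorship (.=original, N=cursor N): . . . 1 . 1 1 . 2 . 2 2 3 3 3
Index 11: author = 2

Answer: cursor 2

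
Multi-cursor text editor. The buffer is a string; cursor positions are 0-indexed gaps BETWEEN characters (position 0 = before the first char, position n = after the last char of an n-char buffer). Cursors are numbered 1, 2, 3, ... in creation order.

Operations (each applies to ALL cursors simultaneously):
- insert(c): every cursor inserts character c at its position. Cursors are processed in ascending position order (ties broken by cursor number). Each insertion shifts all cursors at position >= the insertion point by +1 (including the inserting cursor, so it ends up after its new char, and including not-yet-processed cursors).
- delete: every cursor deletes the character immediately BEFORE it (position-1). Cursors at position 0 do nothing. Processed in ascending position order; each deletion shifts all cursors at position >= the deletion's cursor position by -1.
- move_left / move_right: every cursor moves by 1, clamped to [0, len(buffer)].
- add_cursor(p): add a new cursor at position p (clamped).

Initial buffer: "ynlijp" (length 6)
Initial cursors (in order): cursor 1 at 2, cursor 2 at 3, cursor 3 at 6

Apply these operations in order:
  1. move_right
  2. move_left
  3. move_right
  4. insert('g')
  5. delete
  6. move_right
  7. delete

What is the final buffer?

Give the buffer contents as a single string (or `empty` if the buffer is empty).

Answer: ynl

Derivation:
After op 1 (move_right): buffer="ynlijp" (len 6), cursors c1@3 c2@4 c3@6, authorship ......
After op 2 (move_left): buffer="ynlijp" (len 6), cursors c1@2 c2@3 c3@5, authorship ......
After op 3 (move_right): buffer="ynlijp" (len 6), cursors c1@3 c2@4 c3@6, authorship ......
After op 4 (insert('g')): buffer="ynlgigjpg" (len 9), cursors c1@4 c2@6 c3@9, authorship ...1.2..3
After op 5 (delete): buffer="ynlijp" (len 6), cursors c1@3 c2@4 c3@6, authorship ......
After op 6 (move_right): buffer="ynlijp" (len 6), cursors c1@4 c2@5 c3@6, authorship ......
After op 7 (delete): buffer="ynl" (len 3), cursors c1@3 c2@3 c3@3, authorship ...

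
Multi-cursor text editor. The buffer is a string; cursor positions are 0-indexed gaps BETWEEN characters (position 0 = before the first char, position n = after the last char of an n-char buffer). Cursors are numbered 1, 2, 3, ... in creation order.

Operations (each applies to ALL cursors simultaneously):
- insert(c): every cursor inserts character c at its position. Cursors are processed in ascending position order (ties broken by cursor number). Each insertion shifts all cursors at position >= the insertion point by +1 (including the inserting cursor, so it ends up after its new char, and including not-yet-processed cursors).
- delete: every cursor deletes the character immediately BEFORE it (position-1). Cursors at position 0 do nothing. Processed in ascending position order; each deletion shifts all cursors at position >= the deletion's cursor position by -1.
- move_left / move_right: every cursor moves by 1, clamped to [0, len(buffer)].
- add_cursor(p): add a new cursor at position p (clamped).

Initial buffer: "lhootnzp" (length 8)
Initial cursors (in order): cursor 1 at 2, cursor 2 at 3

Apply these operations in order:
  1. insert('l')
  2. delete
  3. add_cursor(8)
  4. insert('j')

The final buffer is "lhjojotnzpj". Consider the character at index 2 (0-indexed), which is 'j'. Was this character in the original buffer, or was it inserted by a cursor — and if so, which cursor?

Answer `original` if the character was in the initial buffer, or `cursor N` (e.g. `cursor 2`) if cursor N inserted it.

Answer: cursor 1

Derivation:
After op 1 (insert('l')): buffer="lhlolotnzp" (len 10), cursors c1@3 c2@5, authorship ..1.2.....
After op 2 (delete): buffer="lhootnzp" (len 8), cursors c1@2 c2@3, authorship ........
After op 3 (add_cursor(8)): buffer="lhootnzp" (len 8), cursors c1@2 c2@3 c3@8, authorship ........
After op 4 (insert('j')): buffer="lhjojotnzpj" (len 11), cursors c1@3 c2@5 c3@11, authorship ..1.2.....3
Authorship (.=original, N=cursor N): . . 1 . 2 . . . . . 3
Index 2: author = 1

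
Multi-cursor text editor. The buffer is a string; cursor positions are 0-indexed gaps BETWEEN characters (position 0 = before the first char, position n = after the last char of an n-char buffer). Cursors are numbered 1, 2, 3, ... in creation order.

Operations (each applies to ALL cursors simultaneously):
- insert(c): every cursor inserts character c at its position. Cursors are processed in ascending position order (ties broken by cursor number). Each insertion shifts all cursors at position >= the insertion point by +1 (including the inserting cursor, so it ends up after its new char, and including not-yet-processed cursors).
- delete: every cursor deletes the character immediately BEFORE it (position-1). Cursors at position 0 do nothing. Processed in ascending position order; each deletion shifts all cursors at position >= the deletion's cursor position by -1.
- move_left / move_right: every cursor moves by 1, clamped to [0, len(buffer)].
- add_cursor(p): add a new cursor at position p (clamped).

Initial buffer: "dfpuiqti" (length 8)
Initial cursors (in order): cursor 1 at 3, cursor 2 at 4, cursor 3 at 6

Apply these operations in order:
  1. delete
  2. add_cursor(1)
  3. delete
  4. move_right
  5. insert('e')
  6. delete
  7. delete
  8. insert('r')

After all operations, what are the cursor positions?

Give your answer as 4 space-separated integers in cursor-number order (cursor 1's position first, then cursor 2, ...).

After op 1 (delete): buffer="dfiti" (len 5), cursors c1@2 c2@2 c3@3, authorship .....
After op 2 (add_cursor(1)): buffer="dfiti" (len 5), cursors c4@1 c1@2 c2@2 c3@3, authorship .....
After op 3 (delete): buffer="ti" (len 2), cursors c1@0 c2@0 c3@0 c4@0, authorship ..
After op 4 (move_right): buffer="ti" (len 2), cursors c1@1 c2@1 c3@1 c4@1, authorship ..
After op 5 (insert('e')): buffer="teeeei" (len 6), cursors c1@5 c2@5 c3@5 c4@5, authorship .1234.
After op 6 (delete): buffer="ti" (len 2), cursors c1@1 c2@1 c3@1 c4@1, authorship ..
After op 7 (delete): buffer="i" (len 1), cursors c1@0 c2@0 c3@0 c4@0, authorship .
After op 8 (insert('r')): buffer="rrrri" (len 5), cursors c1@4 c2@4 c3@4 c4@4, authorship 1234.

Answer: 4 4 4 4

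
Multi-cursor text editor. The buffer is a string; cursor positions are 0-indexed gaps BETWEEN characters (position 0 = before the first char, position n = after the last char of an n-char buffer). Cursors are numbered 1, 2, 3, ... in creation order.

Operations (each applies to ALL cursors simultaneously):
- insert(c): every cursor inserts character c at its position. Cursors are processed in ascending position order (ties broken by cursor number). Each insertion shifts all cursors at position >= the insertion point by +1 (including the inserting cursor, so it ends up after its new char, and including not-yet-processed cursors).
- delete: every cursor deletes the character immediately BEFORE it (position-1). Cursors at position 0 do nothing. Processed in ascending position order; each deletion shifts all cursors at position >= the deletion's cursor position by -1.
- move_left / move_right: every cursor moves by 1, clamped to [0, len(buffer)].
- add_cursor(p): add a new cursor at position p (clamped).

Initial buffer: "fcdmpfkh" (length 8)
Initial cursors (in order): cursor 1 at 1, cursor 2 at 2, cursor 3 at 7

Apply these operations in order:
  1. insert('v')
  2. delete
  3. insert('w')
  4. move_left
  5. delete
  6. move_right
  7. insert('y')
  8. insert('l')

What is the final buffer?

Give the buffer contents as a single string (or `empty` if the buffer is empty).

After op 1 (insert('v')): buffer="fvcvdmpfkvh" (len 11), cursors c1@2 c2@4 c3@10, authorship .1.2.....3.
After op 2 (delete): buffer="fcdmpfkh" (len 8), cursors c1@1 c2@2 c3@7, authorship ........
After op 3 (insert('w')): buffer="fwcwdmpfkwh" (len 11), cursors c1@2 c2@4 c3@10, authorship .1.2.....3.
After op 4 (move_left): buffer="fwcwdmpfkwh" (len 11), cursors c1@1 c2@3 c3@9, authorship .1.2.....3.
After op 5 (delete): buffer="wwdmpfwh" (len 8), cursors c1@0 c2@1 c3@6, authorship 12....3.
After op 6 (move_right): buffer="wwdmpfwh" (len 8), cursors c1@1 c2@2 c3@7, authorship 12....3.
After op 7 (insert('y')): buffer="wywydmpfwyh" (len 11), cursors c1@2 c2@4 c3@10, authorship 1122....33.
After op 8 (insert('l')): buffer="wylwyldmpfwylh" (len 14), cursors c1@3 c2@6 c3@13, authorship 111222....333.

Answer: wylwyldmpfwylh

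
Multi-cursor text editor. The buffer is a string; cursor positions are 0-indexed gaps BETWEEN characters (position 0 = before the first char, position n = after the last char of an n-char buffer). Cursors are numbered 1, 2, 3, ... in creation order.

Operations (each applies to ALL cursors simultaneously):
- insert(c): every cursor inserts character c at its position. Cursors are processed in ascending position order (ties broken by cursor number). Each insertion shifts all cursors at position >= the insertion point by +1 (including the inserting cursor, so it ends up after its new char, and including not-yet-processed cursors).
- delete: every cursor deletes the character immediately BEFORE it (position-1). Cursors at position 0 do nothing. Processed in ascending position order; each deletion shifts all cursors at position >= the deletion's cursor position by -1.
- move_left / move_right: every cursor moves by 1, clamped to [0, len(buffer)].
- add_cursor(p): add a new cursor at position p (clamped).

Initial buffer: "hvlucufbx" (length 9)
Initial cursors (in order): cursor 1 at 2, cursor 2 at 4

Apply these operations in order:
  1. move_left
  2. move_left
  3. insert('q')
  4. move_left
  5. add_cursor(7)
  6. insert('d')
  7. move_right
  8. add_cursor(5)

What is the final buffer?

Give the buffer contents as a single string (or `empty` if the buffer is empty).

Answer: dqhvdqlucdufbx

Derivation:
After op 1 (move_left): buffer="hvlucufbx" (len 9), cursors c1@1 c2@3, authorship .........
After op 2 (move_left): buffer="hvlucufbx" (len 9), cursors c1@0 c2@2, authorship .........
After op 3 (insert('q')): buffer="qhvqlucufbx" (len 11), cursors c1@1 c2@4, authorship 1..2.......
After op 4 (move_left): buffer="qhvqlucufbx" (len 11), cursors c1@0 c2@3, authorship 1..2.......
After op 5 (add_cursor(7)): buffer="qhvqlucufbx" (len 11), cursors c1@0 c2@3 c3@7, authorship 1..2.......
After op 6 (insert('d')): buffer="dqhvdqlucdufbx" (len 14), cursors c1@1 c2@5 c3@10, authorship 11..22...3....
After op 7 (move_right): buffer="dqhvdqlucdufbx" (len 14), cursors c1@2 c2@6 c3@11, authorship 11..22...3....
After op 8 (add_cursor(5)): buffer="dqhvdqlucdufbx" (len 14), cursors c1@2 c4@5 c2@6 c3@11, authorship 11..22...3....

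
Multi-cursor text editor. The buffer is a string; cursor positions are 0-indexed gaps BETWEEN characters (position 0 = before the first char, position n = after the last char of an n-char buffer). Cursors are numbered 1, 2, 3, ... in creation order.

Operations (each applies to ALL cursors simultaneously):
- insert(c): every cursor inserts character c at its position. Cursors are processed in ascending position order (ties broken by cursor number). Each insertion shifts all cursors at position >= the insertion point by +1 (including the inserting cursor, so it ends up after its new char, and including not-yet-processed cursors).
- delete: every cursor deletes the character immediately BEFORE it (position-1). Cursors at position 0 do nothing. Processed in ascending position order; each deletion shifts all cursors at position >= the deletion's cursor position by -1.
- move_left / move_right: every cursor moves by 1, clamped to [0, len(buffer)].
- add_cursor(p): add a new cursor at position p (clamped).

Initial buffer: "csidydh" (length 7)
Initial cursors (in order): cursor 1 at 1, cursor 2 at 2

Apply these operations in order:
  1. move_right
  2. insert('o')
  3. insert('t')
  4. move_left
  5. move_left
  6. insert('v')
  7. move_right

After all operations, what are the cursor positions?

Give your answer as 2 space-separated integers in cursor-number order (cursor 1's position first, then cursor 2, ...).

Answer: 4 8

Derivation:
After op 1 (move_right): buffer="csidydh" (len 7), cursors c1@2 c2@3, authorship .......
After op 2 (insert('o')): buffer="csoiodydh" (len 9), cursors c1@3 c2@5, authorship ..1.2....
After op 3 (insert('t')): buffer="csotiotdydh" (len 11), cursors c1@4 c2@7, authorship ..11.22....
After op 4 (move_left): buffer="csotiotdydh" (len 11), cursors c1@3 c2@6, authorship ..11.22....
After op 5 (move_left): buffer="csotiotdydh" (len 11), cursors c1@2 c2@5, authorship ..11.22....
After op 6 (insert('v')): buffer="csvotivotdydh" (len 13), cursors c1@3 c2@7, authorship ..111.222....
After op 7 (move_right): buffer="csvotivotdydh" (len 13), cursors c1@4 c2@8, authorship ..111.222....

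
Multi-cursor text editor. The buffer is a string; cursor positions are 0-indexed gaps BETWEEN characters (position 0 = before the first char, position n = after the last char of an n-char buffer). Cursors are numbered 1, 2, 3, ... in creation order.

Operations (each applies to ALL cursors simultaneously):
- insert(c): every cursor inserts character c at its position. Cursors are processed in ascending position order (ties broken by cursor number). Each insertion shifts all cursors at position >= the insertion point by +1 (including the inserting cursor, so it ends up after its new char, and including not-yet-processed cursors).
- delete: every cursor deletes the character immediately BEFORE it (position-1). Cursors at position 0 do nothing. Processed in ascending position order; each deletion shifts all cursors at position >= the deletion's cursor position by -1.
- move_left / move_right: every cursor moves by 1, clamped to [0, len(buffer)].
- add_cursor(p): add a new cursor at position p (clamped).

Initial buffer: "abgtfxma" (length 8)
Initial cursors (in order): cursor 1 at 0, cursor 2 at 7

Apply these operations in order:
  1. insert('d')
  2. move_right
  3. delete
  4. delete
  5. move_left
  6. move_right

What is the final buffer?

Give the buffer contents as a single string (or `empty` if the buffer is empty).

Answer: bgtfxm

Derivation:
After op 1 (insert('d')): buffer="dabgtfxmda" (len 10), cursors c1@1 c2@9, authorship 1.......2.
After op 2 (move_right): buffer="dabgtfxmda" (len 10), cursors c1@2 c2@10, authorship 1.......2.
After op 3 (delete): buffer="dbgtfxmd" (len 8), cursors c1@1 c2@8, authorship 1......2
After op 4 (delete): buffer="bgtfxm" (len 6), cursors c1@0 c2@6, authorship ......
After op 5 (move_left): buffer="bgtfxm" (len 6), cursors c1@0 c2@5, authorship ......
After op 6 (move_right): buffer="bgtfxm" (len 6), cursors c1@1 c2@6, authorship ......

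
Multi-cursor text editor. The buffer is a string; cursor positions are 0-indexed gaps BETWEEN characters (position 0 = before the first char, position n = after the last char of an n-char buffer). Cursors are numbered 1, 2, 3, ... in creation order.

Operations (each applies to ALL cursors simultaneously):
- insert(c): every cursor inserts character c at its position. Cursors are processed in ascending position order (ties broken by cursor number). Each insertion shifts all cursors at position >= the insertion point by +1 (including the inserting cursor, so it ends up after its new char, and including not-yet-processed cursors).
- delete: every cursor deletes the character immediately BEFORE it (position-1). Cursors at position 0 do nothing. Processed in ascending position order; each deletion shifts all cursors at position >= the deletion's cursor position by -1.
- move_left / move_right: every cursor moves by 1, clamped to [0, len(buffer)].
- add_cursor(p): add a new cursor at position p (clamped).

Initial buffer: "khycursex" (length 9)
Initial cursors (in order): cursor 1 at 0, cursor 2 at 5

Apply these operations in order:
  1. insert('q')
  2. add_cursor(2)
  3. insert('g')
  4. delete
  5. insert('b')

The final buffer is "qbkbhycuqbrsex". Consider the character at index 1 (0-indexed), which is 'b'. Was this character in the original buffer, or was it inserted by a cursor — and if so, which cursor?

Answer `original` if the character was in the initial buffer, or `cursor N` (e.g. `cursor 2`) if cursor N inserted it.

Answer: cursor 1

Derivation:
After op 1 (insert('q')): buffer="qkhycuqrsex" (len 11), cursors c1@1 c2@7, authorship 1.....2....
After op 2 (add_cursor(2)): buffer="qkhycuqrsex" (len 11), cursors c1@1 c3@2 c2@7, authorship 1.....2....
After op 3 (insert('g')): buffer="qgkghycuqgrsex" (len 14), cursors c1@2 c3@4 c2@10, authorship 11.3....22....
After op 4 (delete): buffer="qkhycuqrsex" (len 11), cursors c1@1 c3@2 c2@7, authorship 1.....2....
After op 5 (insert('b')): buffer="qbkbhycuqbrsex" (len 14), cursors c1@2 c3@4 c2@10, authorship 11.3....22....
Authorship (.=original, N=cursor N): 1 1 . 3 . . . . 2 2 . . . .
Index 1: author = 1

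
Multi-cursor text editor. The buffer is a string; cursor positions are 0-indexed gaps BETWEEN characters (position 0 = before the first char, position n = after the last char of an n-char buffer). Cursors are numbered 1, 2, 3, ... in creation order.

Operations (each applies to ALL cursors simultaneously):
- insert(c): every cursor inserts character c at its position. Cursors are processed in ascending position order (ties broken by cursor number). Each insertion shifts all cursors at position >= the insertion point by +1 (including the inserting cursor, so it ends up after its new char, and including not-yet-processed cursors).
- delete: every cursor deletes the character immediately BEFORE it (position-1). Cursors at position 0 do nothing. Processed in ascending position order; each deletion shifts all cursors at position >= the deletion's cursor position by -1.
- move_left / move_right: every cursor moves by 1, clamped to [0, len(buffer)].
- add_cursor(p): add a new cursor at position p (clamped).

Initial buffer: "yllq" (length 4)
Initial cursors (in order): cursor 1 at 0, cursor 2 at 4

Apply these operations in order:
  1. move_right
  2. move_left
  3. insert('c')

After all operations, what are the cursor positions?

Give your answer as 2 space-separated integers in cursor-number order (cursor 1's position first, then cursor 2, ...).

After op 1 (move_right): buffer="yllq" (len 4), cursors c1@1 c2@4, authorship ....
After op 2 (move_left): buffer="yllq" (len 4), cursors c1@0 c2@3, authorship ....
After op 3 (insert('c')): buffer="cyllcq" (len 6), cursors c1@1 c2@5, authorship 1...2.

Answer: 1 5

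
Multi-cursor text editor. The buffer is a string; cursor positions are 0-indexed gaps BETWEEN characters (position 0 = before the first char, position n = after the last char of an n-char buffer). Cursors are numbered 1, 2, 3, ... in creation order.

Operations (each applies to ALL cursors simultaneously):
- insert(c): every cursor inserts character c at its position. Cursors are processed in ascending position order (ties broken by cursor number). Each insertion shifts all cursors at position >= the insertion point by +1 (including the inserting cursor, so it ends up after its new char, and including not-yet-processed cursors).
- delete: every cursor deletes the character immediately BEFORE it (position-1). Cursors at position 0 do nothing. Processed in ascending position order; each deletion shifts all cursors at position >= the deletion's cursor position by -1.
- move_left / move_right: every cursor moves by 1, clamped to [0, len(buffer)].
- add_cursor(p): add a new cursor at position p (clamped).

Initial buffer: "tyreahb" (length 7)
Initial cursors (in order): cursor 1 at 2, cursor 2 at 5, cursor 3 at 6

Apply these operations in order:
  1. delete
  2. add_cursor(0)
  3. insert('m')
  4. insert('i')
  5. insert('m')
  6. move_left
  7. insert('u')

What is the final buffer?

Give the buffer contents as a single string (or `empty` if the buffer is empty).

Answer: miumtmiumremmiimuumb

Derivation:
After op 1 (delete): buffer="treb" (len 4), cursors c1@1 c2@3 c3@3, authorship ....
After op 2 (add_cursor(0)): buffer="treb" (len 4), cursors c4@0 c1@1 c2@3 c3@3, authorship ....
After op 3 (insert('m')): buffer="mtmremmb" (len 8), cursors c4@1 c1@3 c2@7 c3@7, authorship 4.1..23.
After op 4 (insert('i')): buffer="mitmiremmiib" (len 12), cursors c4@2 c1@5 c2@11 c3@11, authorship 44.11..2323.
After op 5 (insert('m')): buffer="mimtmimremmiimmb" (len 16), cursors c4@3 c1@7 c2@15 c3@15, authorship 444.111..232323.
After op 6 (move_left): buffer="mimtmimremmiimmb" (len 16), cursors c4@2 c1@6 c2@14 c3@14, authorship 444.111..232323.
After op 7 (insert('u')): buffer="miumtmiumremmiimuumb" (len 20), cursors c4@3 c1@8 c2@18 c3@18, authorship 4444.1111..23232233.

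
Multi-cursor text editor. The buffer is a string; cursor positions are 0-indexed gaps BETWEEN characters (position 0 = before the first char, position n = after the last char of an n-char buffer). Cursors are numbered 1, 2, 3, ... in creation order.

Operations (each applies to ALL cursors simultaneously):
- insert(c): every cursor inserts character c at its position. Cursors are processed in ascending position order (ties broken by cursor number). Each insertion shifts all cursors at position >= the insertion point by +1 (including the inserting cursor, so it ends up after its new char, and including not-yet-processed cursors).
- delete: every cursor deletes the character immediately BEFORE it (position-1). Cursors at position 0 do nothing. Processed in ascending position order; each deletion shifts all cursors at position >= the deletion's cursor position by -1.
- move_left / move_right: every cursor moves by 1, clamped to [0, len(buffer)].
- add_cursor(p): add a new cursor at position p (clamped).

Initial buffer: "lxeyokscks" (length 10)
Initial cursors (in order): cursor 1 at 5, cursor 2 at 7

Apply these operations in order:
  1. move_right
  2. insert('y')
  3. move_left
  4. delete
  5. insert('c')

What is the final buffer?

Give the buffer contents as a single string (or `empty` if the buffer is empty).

Answer: lxeyocyscyks

Derivation:
After op 1 (move_right): buffer="lxeyokscks" (len 10), cursors c1@6 c2@8, authorship ..........
After op 2 (insert('y')): buffer="lxeyokyscyks" (len 12), cursors c1@7 c2@10, authorship ......1..2..
After op 3 (move_left): buffer="lxeyokyscyks" (len 12), cursors c1@6 c2@9, authorship ......1..2..
After op 4 (delete): buffer="lxeyoysyks" (len 10), cursors c1@5 c2@7, authorship .....1.2..
After op 5 (insert('c')): buffer="lxeyocyscyks" (len 12), cursors c1@6 c2@9, authorship .....11.22..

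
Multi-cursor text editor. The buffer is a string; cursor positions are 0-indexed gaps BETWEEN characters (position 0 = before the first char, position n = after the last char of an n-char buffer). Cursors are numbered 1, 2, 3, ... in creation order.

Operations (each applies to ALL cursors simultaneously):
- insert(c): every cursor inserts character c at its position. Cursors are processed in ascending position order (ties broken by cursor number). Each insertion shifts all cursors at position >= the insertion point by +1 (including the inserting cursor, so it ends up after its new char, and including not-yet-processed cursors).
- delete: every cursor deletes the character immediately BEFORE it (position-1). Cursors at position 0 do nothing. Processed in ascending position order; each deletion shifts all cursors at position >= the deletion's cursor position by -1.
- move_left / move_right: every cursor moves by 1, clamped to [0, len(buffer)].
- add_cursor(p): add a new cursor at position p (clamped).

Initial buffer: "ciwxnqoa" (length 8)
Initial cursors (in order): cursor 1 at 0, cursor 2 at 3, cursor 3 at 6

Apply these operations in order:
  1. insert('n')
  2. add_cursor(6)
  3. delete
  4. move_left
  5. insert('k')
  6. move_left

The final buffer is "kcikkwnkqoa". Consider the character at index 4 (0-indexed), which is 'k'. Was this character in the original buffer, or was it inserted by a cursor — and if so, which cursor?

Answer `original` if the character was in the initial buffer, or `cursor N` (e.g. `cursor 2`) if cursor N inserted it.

Answer: cursor 4

Derivation:
After op 1 (insert('n')): buffer="nciwnxnqnoa" (len 11), cursors c1@1 c2@5 c3@9, authorship 1...2...3..
After op 2 (add_cursor(6)): buffer="nciwnxnqnoa" (len 11), cursors c1@1 c2@5 c4@6 c3@9, authorship 1...2...3..
After op 3 (delete): buffer="ciwnqoa" (len 7), cursors c1@0 c2@3 c4@3 c3@5, authorship .......
After op 4 (move_left): buffer="ciwnqoa" (len 7), cursors c1@0 c2@2 c4@2 c3@4, authorship .......
After op 5 (insert('k')): buffer="kcikkwnkqoa" (len 11), cursors c1@1 c2@5 c4@5 c3@8, authorship 1..24..3...
After op 6 (move_left): buffer="kcikkwnkqoa" (len 11), cursors c1@0 c2@4 c4@4 c3@7, authorship 1..24..3...
Authorship (.=original, N=cursor N): 1 . . 2 4 . . 3 . . .
Index 4: author = 4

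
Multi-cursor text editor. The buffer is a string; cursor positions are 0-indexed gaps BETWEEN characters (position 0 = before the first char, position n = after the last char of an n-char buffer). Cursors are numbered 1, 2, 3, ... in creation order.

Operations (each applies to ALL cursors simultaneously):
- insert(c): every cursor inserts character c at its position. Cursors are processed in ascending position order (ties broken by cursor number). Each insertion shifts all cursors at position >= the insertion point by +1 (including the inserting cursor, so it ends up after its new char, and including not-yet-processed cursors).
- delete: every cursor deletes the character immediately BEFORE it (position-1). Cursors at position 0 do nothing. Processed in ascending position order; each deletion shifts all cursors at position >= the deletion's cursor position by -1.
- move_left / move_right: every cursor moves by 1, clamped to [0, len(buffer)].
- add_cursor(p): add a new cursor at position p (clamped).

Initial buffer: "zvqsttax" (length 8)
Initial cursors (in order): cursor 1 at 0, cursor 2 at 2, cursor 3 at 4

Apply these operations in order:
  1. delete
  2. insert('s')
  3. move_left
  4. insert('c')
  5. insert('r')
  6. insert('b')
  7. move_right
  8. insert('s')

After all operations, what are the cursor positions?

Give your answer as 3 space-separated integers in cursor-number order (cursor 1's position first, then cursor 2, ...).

Answer: 5 11 17

Derivation:
After op 1 (delete): buffer="zqttax" (len 6), cursors c1@0 c2@1 c3@2, authorship ......
After op 2 (insert('s')): buffer="szsqsttax" (len 9), cursors c1@1 c2@3 c3@5, authorship 1.2.3....
After op 3 (move_left): buffer="szsqsttax" (len 9), cursors c1@0 c2@2 c3@4, authorship 1.2.3....
After op 4 (insert('c')): buffer="cszcsqcsttax" (len 12), cursors c1@1 c2@4 c3@7, authorship 11.22.33....
After op 5 (insert('r')): buffer="crszcrsqcrsttax" (len 15), cursors c1@2 c2@6 c3@10, authorship 111.222.333....
After op 6 (insert('b')): buffer="crbszcrbsqcrbsttax" (len 18), cursors c1@3 c2@8 c3@13, authorship 1111.2222.3333....
After op 7 (move_right): buffer="crbszcrbsqcrbsttax" (len 18), cursors c1@4 c2@9 c3@14, authorship 1111.2222.3333....
After op 8 (insert('s')): buffer="crbsszcrbssqcrbssttax" (len 21), cursors c1@5 c2@11 c3@17, authorship 11111.22222.33333....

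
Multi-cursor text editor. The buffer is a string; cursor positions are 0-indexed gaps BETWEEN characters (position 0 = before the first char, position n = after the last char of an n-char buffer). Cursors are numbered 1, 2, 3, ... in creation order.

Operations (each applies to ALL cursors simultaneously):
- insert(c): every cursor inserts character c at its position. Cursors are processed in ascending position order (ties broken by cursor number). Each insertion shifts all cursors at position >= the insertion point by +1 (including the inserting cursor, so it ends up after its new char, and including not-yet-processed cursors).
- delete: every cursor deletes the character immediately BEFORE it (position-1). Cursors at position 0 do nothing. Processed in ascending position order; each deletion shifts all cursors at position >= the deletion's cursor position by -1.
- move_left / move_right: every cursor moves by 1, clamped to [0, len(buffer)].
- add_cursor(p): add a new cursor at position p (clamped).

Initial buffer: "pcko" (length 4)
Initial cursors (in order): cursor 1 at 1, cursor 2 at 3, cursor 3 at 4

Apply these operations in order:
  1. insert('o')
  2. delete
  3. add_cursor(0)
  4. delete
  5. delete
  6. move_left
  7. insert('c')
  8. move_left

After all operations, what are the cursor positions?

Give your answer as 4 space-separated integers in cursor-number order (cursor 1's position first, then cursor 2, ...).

Answer: 3 3 3 3

Derivation:
After op 1 (insert('o')): buffer="pockooo" (len 7), cursors c1@2 c2@5 c3@7, authorship .1..2.3
After op 2 (delete): buffer="pcko" (len 4), cursors c1@1 c2@3 c3@4, authorship ....
After op 3 (add_cursor(0)): buffer="pcko" (len 4), cursors c4@0 c1@1 c2@3 c3@4, authorship ....
After op 4 (delete): buffer="c" (len 1), cursors c1@0 c4@0 c2@1 c3@1, authorship .
After op 5 (delete): buffer="" (len 0), cursors c1@0 c2@0 c3@0 c4@0, authorship 
After op 6 (move_left): buffer="" (len 0), cursors c1@0 c2@0 c3@0 c4@0, authorship 
After op 7 (insert('c')): buffer="cccc" (len 4), cursors c1@4 c2@4 c3@4 c4@4, authorship 1234
After op 8 (move_left): buffer="cccc" (len 4), cursors c1@3 c2@3 c3@3 c4@3, authorship 1234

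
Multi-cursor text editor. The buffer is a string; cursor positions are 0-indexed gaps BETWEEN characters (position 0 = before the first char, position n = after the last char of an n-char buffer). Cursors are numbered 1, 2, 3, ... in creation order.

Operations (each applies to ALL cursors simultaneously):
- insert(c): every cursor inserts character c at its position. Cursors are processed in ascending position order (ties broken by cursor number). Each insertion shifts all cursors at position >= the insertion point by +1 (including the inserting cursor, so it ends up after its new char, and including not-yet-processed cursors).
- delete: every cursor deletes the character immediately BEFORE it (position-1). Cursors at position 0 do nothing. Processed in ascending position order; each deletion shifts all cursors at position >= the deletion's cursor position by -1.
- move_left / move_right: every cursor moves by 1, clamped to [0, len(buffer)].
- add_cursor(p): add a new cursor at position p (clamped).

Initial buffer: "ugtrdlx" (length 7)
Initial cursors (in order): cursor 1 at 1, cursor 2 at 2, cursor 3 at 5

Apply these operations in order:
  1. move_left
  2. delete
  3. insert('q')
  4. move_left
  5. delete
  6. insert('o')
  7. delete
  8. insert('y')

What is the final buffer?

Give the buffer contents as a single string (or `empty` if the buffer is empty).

After op 1 (move_left): buffer="ugtrdlx" (len 7), cursors c1@0 c2@1 c3@4, authorship .......
After op 2 (delete): buffer="gtdlx" (len 5), cursors c1@0 c2@0 c3@2, authorship .....
After op 3 (insert('q')): buffer="qqgtqdlx" (len 8), cursors c1@2 c2@2 c3@5, authorship 12..3...
After op 4 (move_left): buffer="qqgtqdlx" (len 8), cursors c1@1 c2@1 c3@4, authorship 12..3...
After op 5 (delete): buffer="qgqdlx" (len 6), cursors c1@0 c2@0 c3@2, authorship 2.3...
After op 6 (insert('o')): buffer="ooqgoqdlx" (len 9), cursors c1@2 c2@2 c3@5, authorship 122.33...
After op 7 (delete): buffer="qgqdlx" (len 6), cursors c1@0 c2@0 c3@2, authorship 2.3...
After op 8 (insert('y')): buffer="yyqgyqdlx" (len 9), cursors c1@2 c2@2 c3@5, authorship 122.33...

Answer: yyqgyqdlx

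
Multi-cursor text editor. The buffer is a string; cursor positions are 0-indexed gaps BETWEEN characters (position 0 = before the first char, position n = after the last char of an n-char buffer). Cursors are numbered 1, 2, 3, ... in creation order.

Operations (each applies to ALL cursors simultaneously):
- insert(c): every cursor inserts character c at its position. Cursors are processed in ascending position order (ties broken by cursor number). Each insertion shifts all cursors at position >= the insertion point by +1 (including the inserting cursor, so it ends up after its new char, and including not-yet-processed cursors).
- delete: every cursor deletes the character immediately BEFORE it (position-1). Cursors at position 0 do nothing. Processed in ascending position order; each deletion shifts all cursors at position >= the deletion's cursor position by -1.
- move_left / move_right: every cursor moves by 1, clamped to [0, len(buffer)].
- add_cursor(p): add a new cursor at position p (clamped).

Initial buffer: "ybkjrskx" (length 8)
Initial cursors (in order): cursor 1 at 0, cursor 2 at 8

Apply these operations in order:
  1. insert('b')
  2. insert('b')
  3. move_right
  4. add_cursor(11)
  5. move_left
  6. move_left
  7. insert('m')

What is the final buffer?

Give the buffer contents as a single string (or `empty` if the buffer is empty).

Answer: bmbybkjrskmxmbb

Derivation:
After op 1 (insert('b')): buffer="bybkjrskxb" (len 10), cursors c1@1 c2@10, authorship 1........2
After op 2 (insert('b')): buffer="bbybkjrskxbb" (len 12), cursors c1@2 c2@12, authorship 11........22
After op 3 (move_right): buffer="bbybkjrskxbb" (len 12), cursors c1@3 c2@12, authorship 11........22
After op 4 (add_cursor(11)): buffer="bbybkjrskxbb" (len 12), cursors c1@3 c3@11 c2@12, authorship 11........22
After op 5 (move_left): buffer="bbybkjrskxbb" (len 12), cursors c1@2 c3@10 c2@11, authorship 11........22
After op 6 (move_left): buffer="bbybkjrskxbb" (len 12), cursors c1@1 c3@9 c2@10, authorship 11........22
After op 7 (insert('m')): buffer="bmbybkjrskmxmbb" (len 15), cursors c1@2 c3@11 c2@13, authorship 111.......3.222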